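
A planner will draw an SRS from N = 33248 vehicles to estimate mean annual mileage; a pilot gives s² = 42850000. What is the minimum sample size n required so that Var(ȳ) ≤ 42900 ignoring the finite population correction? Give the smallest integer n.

999

Without fpc, n₀ = s²/D = 42850000/42900 = 998.8345.
Rounding up, n = 999.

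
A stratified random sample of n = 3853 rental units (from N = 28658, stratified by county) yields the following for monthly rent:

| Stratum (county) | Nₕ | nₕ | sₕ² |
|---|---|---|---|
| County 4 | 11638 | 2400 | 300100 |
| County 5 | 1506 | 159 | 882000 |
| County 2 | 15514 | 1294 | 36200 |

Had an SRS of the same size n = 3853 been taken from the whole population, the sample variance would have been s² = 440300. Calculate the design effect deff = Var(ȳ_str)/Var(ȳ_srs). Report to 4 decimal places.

0.3800

Var(ȳ_str) = Σ Wₕ²(1−fₕ)sₕ²/nₕ with Wₕ = Nₕ/28658:
  County 4: (11638/28658)²·(1−2400/11638)·300100/2400 = 16.368893
  County 5: (1506/28658)²·(1−159/1506)·882000/159 = 13.701631
  County 2: (15514/28658)²·(1−1294/15514)·36200/1294 = 7.5146009
  → Var(ȳ_str) = 37.585125.
Var(ȳ_srs) = (1 − 3853/28658)·440300/3853 = 98.910644.
deff = 37.585125 / 98.910644 = 0.3800.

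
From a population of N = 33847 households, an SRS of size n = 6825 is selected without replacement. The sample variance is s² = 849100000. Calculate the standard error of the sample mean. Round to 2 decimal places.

315.16

Under SRS without replacement, Var(ȳ) = (1 − f)·s²/n with f = n/N = 6825/33847 = 0.20164269.
Var(ȳ) = (1 − 0.20164269)·849100000/6825 = 0.79835731·124410.26 = 99323.838.
SE(ȳ) = √(99323.838) = 315.16.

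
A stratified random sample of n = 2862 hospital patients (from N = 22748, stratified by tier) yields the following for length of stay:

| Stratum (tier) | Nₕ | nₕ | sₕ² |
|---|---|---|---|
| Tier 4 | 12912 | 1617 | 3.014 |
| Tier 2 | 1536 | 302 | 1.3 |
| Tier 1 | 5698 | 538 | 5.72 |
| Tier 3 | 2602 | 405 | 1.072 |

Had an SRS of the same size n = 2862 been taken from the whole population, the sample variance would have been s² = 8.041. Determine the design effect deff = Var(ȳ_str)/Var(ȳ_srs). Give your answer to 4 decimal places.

Var(ȳ_str) = Σ Wₕ²(1−fₕ)sₕ²/nₕ with Wₕ = Nₕ/22748:
  Tier 4: (12912/22748)²·(1−1617/12912)·3.014/1617 = 5.2532315 × 10^-4
  Tier 2: (1536/22748)²·(1−302/1536)·1.3/302 = 1.5767264 × 10^-5
  Tier 1: (5698/22748)²·(1−538/5698)·5.72/538 = 6.0408696 × 10^-4
  Tier 3: (2602/22748)²·(1−405/2602)·1.072/405 = 2.9240896 × 10^-5
  → Var(ȳ_str) = 0.0011744183.
Var(ȳ_srs) = (1 − 2862/22748)·8.041/2862 = 0.0024560921.
deff = 0.0011744183 / 0.0024560921 = 0.4782.

0.4782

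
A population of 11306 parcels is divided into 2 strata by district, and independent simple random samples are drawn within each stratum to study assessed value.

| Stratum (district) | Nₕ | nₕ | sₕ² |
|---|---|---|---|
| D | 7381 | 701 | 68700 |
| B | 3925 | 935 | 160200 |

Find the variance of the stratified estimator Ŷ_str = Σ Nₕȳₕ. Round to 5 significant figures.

6.8428 × 10^9

Var(Ŷ_str) = Σₕ Nₕ²(1 − fₕ)sₕ²/nₕ.
D: 7381²·(1 − 701/7381)·68700/701 = 4.8320385 × 10^9.
B: 3925²·(1 − 935/3925)·160200/935 = 2.010767 × 10^9.
Sum = 6.8428055 × 10^9.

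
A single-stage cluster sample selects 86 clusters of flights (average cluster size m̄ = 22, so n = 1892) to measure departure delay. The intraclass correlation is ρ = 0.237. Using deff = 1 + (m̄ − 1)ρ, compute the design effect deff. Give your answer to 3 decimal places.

deff = 1 + (22 − 1)·0.237 = 1 + 4.977 = 5.977.

5.977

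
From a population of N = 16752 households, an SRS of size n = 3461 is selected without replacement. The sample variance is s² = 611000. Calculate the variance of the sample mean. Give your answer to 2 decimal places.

140.07

Under SRS without replacement, Var(ȳ) = (1 − f)·s²/n with f = n/N = 3461/16752 = 0.20660220.
Var(ȳ) = (1 − 0.20660220)·611000/3461 = 0.79339780·176.53857 = 140.06532.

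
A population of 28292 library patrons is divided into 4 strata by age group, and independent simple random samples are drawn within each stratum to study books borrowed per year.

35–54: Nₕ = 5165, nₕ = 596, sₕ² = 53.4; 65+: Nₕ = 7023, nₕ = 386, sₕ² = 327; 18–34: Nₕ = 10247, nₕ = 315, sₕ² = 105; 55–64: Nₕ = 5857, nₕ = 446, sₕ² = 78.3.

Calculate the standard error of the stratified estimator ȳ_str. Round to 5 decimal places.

0.31829

Var(ȳ_str) = Σₕ Wₕ²(1 − fₕ)sₕ²/nₕ with Wₕ = Nₕ/N, N = 28292.
35–54: Wₕ = 0.18256044; term = 0.18256044²·(1 − 0.11539206)·53.4/596 = 0.0026415521.
65+: Wₕ = 0.24823272; term = 0.24823272²·(1 − 0.05496227)·327/386 = 0.049331876.
18–34: Wₕ = 0.36218719; term = 0.36218719²·(1 − 0.03074070)·105/315 = 0.042382336.
55–64: Wₕ = 0.20701965; term = 0.20701965²·(1 − 0.07614820)·78.3/446 = 0.0069510812.
Sum = 0.10130685.
SE = √(0.10130685) = 0.31829.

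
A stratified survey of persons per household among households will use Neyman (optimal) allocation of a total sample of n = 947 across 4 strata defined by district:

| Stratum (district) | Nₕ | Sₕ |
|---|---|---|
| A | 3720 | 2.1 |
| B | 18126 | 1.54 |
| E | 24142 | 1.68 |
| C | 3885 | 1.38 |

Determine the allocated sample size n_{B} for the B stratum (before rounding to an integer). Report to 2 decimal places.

323.77

Neyman allocation: nₕ = n·NₕSₕ / Σⱼ NⱼSⱼ.
Σ NⱼSⱼ = 3720·2.1 + 18126·1.54 + 24142·1.68 + 3885·1.38 = 81645.9.
n_{B} = 947·18126·1.54 / 81645.9 = 323.77.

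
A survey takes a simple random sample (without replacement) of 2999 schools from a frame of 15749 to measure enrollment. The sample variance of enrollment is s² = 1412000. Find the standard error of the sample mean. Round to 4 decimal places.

19.5235

Under SRS without replacement, Var(ȳ) = (1 − f)·s²/n with f = n/N = 2999/15749 = 0.19042479.
Var(ȳ) = (1 − 0.19042479)·1412000/2999 = 0.80957521·470.82361 = 381.16712.
SE(ȳ) = √(381.16712) = 19.5235.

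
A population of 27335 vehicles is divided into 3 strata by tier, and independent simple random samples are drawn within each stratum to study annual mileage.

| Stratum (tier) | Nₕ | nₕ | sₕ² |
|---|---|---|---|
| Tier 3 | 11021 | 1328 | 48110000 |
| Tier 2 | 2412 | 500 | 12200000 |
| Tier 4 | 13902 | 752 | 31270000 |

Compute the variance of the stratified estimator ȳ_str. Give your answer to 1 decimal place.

Var(ȳ_str) = Σₕ Wₕ²(1 − fₕ)sₕ²/nₕ with Wₕ = Nₕ/N, N = 27335.
Tier 3: Wₕ = 0.40318273; term = 0.40318273²·(1 − 0.12049723)·48110000/1328 = 5179.3867.
Tier 2: Wₕ = 0.08823852; term = 0.08823852²·(1 − 0.20729685)·12200000/500 = 150.59719.
Tier 4: Wₕ = 0.50857875; term = 0.50857875²·(1 − 0.05409294)·31270000/752 = 10173.606.
Sum = 15503.59.

15503.6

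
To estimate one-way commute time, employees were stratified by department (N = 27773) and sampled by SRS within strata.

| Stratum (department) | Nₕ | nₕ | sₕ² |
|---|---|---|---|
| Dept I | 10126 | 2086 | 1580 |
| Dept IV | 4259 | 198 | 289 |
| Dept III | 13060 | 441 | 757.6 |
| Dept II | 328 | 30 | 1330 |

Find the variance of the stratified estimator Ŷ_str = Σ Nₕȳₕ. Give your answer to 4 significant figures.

3.744 × 10^8

Var(Ŷ_str) = Σₕ Nₕ²(1 − fₕ)sₕ²/nₕ.
Dept I: 10126²·(1 − 2086/10126)·1580/2086 = 6.1664719 × 10^7.
Dept IV: 4259²·(1 − 198/4259)·289/198 = 2.5244878 × 10^7.
Dept III: 13060²·(1 − 441/13060)·757.6/441 = 2.8311931 × 10^8.
Dept II: 328²·(1 − 30/328)·1330/30 = 4.3333173 × 10^6.
Sum = 3.7436222 × 10^8.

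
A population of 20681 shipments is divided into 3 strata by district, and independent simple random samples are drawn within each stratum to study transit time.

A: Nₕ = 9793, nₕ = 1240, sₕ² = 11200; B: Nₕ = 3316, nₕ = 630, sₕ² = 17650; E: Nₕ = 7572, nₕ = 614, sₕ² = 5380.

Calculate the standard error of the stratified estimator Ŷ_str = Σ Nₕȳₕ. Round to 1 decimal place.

Var(Ŷ_str) = Σₕ Nₕ²(1 − fₕ)sₕ²/nₕ.
A: 9793²·(1 − 1240/9793)·11200/1240 = 7.5653768 × 10^8.
B: 3316²·(1 − 630/3316)·17650/630 = 2.4953111 × 10^8.
E: 7572²·(1 − 614/7572)·5380/614 = 4.6164585 × 10^8.
Sum = 1.4677146 × 10^9.
SE = √(1.4677146 × 10^9) = 38310.8.

38310.8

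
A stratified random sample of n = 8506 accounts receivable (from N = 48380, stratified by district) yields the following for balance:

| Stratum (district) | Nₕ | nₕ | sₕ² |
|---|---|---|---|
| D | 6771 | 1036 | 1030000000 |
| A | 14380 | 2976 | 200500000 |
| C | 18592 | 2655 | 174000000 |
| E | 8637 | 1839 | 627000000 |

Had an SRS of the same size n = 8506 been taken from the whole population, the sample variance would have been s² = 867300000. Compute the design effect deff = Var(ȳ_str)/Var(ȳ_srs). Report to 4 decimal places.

Var(ȳ_str) = Σ Wₕ²(1−fₕ)sₕ²/nₕ with Wₕ = Nₕ/48380:
  D: (6771/48380)²·(1−1036/6771)·1030000000/1036 = 16494.227
  A: (14380/48380)²·(1−2976/14380)·200500000/2976 = 4720.2589
  C: (18592/48380)²·(1−2655/18592)·174000000/2655 = 8296.3235
  E: (8637/48380)²·(1−1839/8637)·627000000/1839 = 8552.6001
  → Var(ȳ_str) = 38063.41.
Var(ȳ_srs) = (1 − 8506/48380)·867300000/8506 = 84036.491.
deff = 38063.41 / 84036.491 = 0.4529.

0.4529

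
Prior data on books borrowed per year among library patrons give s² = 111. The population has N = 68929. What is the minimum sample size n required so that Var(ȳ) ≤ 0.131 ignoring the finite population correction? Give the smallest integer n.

Without fpc, n₀ = s²/D = 111/0.131 = 847.3282.
Rounding up, n = 848.

848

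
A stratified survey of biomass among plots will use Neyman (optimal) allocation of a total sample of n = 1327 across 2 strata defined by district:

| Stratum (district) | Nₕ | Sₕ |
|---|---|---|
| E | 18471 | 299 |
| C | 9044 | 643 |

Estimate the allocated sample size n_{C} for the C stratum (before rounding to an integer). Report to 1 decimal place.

680.6

Neyman allocation: nₕ = n·NₕSₕ / Σⱼ NⱼSⱼ.
Σ NⱼSⱼ = 18471·299 + 9044·643 = 1.1338121 × 10^7.
n_{C} = 1327·9044·643 / (1.1338121 × 10^7) = 680.6.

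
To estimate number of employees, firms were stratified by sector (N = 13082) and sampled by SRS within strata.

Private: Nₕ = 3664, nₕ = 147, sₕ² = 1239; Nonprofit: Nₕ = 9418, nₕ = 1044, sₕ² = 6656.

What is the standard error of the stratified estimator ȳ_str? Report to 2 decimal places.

Var(ȳ_str) = Σₕ Wₕ²(1 − fₕ)sₕ²/nₕ with Wₕ = Nₕ/N, N = 13082.
Private: Wₕ = 0.28007950; term = 0.28007950²·(1 − 0.04012009)·1239/147 = 0.63464888.
Nonprofit: Wₕ = 0.71992050; term = 0.71992050²·(1 − 0.11085156)·6656/1044 = 2.9380296.
Sum = 3.5726785.
SE = √(3.5726785) = 1.89.

1.89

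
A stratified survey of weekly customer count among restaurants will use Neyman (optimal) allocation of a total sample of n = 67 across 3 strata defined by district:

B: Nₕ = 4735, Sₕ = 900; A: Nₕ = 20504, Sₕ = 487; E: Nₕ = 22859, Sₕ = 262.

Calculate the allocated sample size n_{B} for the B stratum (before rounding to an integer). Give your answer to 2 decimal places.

14.11

Neyman allocation: nₕ = n·NₕSₕ / Σⱼ NⱼSⱼ.
Σ NⱼSⱼ = 4735·900 + 20504·487 + 22859·262 = 2.0236006 × 10^7.
n_{B} = 67·4735·900 / (2.0236006 × 10^7) = 14.11.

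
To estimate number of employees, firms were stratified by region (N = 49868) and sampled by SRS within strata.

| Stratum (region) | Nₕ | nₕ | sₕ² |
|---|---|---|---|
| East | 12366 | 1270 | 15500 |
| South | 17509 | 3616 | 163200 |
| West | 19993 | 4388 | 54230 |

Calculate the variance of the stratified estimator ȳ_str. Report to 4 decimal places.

Var(ȳ_str) = Σₕ Wₕ²(1 − fₕ)sₕ²/nₕ with Wₕ = Nₕ/N, N = 49868.
East: Wₕ = 0.24797465; term = 0.24797465²·(1 − 0.10270095)·15500/1270 = 0.67341032.
South: Wₕ = 0.35110692; term = 0.35110692²·(1 − 0.20652236)·163200/3616 = 4.4147408.
West: Wₕ = 0.40091842; term = 0.40091842²·(1 − 0.21947682)·54230/4388 = 1.5504966.
Sum = 6.6386477.

6.6386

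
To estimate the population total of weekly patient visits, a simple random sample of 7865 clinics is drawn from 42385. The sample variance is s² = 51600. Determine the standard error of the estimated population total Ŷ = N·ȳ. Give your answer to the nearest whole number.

Var(Ŷ) = N²·Var(ȳ) = N²·(1 − n/N)·s²/n.
f = 7865/42385 = 0.18556093; Var(ȳ) = 0.81443907·51600/7865 = 5.3433002.
Var(Ŷ) = 42385² · 5.3433002 = 9.5991759 × 10^9.
SE(Ŷ) = √(9.5991759 × 10^9) = 97975.

97975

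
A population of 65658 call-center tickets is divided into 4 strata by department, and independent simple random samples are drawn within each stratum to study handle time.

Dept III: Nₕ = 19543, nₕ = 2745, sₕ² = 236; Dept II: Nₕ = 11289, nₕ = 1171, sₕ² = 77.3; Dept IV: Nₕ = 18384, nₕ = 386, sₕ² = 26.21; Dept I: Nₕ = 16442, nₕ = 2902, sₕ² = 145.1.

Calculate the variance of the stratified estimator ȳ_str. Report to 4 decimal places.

0.0161

Var(ȳ_str) = Σₕ Wₕ²(1 − fₕ)sₕ²/nₕ with Wₕ = Nₕ/N, N = 65658.
Dept III: Wₕ = 0.29764842; term = 0.29764842²·(1 − 0.14045950)·236/2745 = 0.0065470124.
Dept II: Wₕ = 0.17193640; term = 0.17193640²·(1 − 0.10372929)·77.3/1171 = 0.0017490308.
Dept IV: Wₕ = 0.27999634; term = 0.27999634²·(1 − 0.02099652)·26.21/386 = 0.0052115712.
Dept I: Wₕ = 0.25041884; term = 0.25041884²·(1 − 0.17649921)·145.1/2902 = 0.00258207.
Sum = 0.016089684.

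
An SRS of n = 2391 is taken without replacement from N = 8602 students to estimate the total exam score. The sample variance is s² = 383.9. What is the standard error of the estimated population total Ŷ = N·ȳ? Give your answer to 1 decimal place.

Var(Ŷ) = N²·Var(ȳ) = N²·(1 − n/N)·s²/n.
f = 2391/8602 = 0.27795861; Var(ȳ) = 0.72204139·383.9/2391 = 0.11593128.
Var(Ŷ) = 8602² · 0.11593128 = 8.578266 × 10^6.
SE(Ŷ) = √(8.578266 × 10^6) = 2928.9.

2928.9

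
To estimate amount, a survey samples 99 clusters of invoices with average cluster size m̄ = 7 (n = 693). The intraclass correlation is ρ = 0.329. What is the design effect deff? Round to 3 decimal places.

deff = 1 + (7 − 1)·0.329 = 1 + 1.974 = 2.974.

2.974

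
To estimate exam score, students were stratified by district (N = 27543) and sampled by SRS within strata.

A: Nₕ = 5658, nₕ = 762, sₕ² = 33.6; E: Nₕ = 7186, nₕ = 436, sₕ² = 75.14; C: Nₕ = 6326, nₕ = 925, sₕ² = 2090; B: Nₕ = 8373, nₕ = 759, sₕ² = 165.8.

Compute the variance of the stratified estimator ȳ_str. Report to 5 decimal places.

0.13275

Var(ȳ_str) = Σₕ Wₕ²(1 − fₕ)sₕ²/nₕ with Wₕ = Nₕ/N, N = 27543.
A: Wₕ = 0.20542425; term = 0.20542425²·(1 − 0.13467656)·33.6/762 = 0.0016101494.
E: Wₕ = 0.26090114; term = 0.26090114²·(1 − 0.06067353)·75.14/436 = 0.01101928.
C: Wₕ = 0.22967723; term = 0.22967723²·(1 − 0.14622194)·2090/925 = 0.10176195.
B: Wₕ = 0.30399739; term = 0.30399739²·(1 − 0.09064851)·165.8/759 = 0.018357529.
Sum = 0.13274891.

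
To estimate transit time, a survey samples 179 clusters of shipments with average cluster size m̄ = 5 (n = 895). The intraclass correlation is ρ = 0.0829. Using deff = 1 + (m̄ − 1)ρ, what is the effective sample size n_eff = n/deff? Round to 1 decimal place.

deff = 1 + (5 − 1)·0.0829 = 1 + 0.3316 = 1.3316.
n_eff = 895 / 1.3316 = 672.1.

672.1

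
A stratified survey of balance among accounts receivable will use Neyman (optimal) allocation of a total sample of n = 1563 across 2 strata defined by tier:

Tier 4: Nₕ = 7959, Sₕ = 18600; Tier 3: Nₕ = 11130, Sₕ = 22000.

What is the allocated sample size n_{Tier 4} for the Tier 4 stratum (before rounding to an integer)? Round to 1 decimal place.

588.9

Neyman allocation: nₕ = n·NₕSₕ / Σⱼ NⱼSⱼ.
Σ NⱼSⱼ = 7959·18600 + 11130·22000 = 3.928974 × 10^8.
n_{Tier 4} = 1563·7959·18600 / (3.928974 × 10^8) = 588.9.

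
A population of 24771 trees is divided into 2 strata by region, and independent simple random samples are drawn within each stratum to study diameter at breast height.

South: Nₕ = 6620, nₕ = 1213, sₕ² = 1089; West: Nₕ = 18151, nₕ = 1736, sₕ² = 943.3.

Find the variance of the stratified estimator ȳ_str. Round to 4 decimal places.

0.3162

Var(ȳ_str) = Σₕ Wₕ²(1 − fₕ)sₕ²/nₕ with Wₕ = Nₕ/N, N = 24771.
South: Wₕ = 0.26724799; term = 0.26724799²·(1 − 0.18323263)·1089/1213 = 0.052371421.
West: Wₕ = 0.73275201; term = 0.73275201²·(1 − 0.09564211)·943.3/1736 = 0.26384841.
Sum = 0.31621983.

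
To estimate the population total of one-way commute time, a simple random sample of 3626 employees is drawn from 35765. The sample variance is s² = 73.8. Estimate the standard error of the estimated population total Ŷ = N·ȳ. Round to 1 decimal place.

4836.8

Var(Ŷ) = N²·Var(ȳ) = N²·(1 − n/N)·s²/n.
f = 3626/35765 = 0.10138403; Var(ȳ) = 0.89861597·73.8/3626 = 0.018289536.
Var(Ŷ) = 35765² · 0.018289536 = 2.339479 × 10^7.
SE(Ŷ) = √(2.339479 × 10^7) = 4836.8.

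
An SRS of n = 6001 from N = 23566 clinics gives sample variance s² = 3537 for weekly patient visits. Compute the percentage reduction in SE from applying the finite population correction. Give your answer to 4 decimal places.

f = n/N = 6001/23566 = 0.25464652.
SE_no-fpc = √(s²/n) = 0.76772506; SE_fpc = √((1−f)s²/n) = 0.66280665.
Ratio = √(1−f) = 0.86333856. Reduction = 100·(1 − 0.86333856) = 13.6661%.

13.6661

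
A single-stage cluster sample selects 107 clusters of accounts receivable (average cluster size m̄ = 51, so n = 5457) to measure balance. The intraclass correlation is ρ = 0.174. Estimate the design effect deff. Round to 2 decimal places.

deff = 1 + (51 − 1)·0.174 = 1 + 8.7 = 9.7.

9.70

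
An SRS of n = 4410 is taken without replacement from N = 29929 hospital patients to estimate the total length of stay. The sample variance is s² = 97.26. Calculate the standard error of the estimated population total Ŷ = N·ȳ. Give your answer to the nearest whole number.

Var(Ŷ) = N²·Var(ȳ) = N²·(1 − n/N)·s²/n.
f = 4410/29929 = 0.14734873; Var(ȳ) = 0.85265127·97.26/4410 = 0.018804731.
Var(Ŷ) = 29929² · 0.018804731 = 1.6844245 × 10^7.
SE(Ŷ) = √(1.6844245 × 10^7) = 4104.

4104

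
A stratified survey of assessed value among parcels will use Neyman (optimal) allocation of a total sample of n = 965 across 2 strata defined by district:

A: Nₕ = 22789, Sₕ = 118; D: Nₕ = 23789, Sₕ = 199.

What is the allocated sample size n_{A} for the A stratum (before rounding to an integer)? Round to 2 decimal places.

349.58

Neyman allocation: nₕ = n·NₕSₕ / Σⱼ NⱼSⱼ.
Σ NⱼSⱼ = 22789·118 + 23789·199 = 7.423113 × 10^6.
n_{A} = 965·22789·118 / (7.423113 × 10^6) = 349.58.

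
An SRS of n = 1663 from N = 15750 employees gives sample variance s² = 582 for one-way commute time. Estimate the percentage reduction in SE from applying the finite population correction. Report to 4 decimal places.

5.4266

f = n/N = 1663/15750 = 0.10558730.
SE_no-fpc = √(s²/n) = 0.59158257; SE_fpc = √((1−f)s²/n) = 0.55947972.
Ratio = √(1−f) = 0.94573395. Reduction = 100·(1 − 0.94573395) = 5.4266%.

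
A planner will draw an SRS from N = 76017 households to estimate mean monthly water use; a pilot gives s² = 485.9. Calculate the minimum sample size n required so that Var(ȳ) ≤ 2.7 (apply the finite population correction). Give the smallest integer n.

Without fpc, n₀ = s²/D = 485.9/2.7 = 179.9630.
With fpc, (1 − n/N)·s²/n ≤ D requires n ≥ n₀/(1 + n₀/N) = 179.9630/(1 + 179.9630/76017) = 179.5380.
Rounding up, n = 180.

180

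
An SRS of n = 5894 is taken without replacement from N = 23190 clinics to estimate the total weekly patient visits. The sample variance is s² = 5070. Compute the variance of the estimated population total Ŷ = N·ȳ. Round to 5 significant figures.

Var(Ŷ) = N²·Var(ȳ) = N²·(1 − n/N)·s²/n.
f = 5894/23190 = 0.25416128; Var(ȳ) = 0.74583872·5070/5894 = 0.64156809.
Var(Ŷ) = 23190² · 0.64156809 = 3.4501999 × 10^8.

3.4502 × 10^8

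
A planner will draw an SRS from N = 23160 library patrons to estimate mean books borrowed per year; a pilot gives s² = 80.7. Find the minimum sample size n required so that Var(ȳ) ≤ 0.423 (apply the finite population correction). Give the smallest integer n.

Without fpc, n₀ = s²/D = 80.7/0.423 = 190.7801.
With fpc, (1 − n/N)·s²/n ≤ D requires n ≥ n₀/(1 + n₀/N) = 190.7801/(1 + 190.7801/23160) = 189.2214.
Rounding up, n = 190.

190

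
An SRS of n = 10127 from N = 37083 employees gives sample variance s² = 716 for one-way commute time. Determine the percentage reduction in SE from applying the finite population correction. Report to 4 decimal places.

14.7410

f = n/N = 10127/37083 = 0.27309010.
SE_no-fpc = √(s²/n) = 0.26589863; SE_fpc = √((1−f)s²/n) = 0.22670255.
Ratio = √(1−f) = 0.85259012. Reduction = 100·(1 − 0.85259012) = 14.7410%.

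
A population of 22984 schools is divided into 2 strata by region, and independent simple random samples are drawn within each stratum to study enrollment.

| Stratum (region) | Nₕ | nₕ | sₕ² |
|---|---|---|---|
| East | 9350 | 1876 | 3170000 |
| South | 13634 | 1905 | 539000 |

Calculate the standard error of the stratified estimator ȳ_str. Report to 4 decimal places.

Var(ȳ_str) = Σₕ Wₕ²(1 − fₕ)sₕ²/nₕ with Wₕ = Nₕ/N, N = 22984.
East: Wₕ = 0.40680473; term = 0.40680473²·(1 − 0.20064171)·3170000/1876 = 223.5321.
South: Wₕ = 0.59319527; term = 0.59319527²·(1 − 0.13972422)·539000/1905 = 85.649895.
Sum = 309.182.
SE = √(309.182) = 17.5836.

17.5836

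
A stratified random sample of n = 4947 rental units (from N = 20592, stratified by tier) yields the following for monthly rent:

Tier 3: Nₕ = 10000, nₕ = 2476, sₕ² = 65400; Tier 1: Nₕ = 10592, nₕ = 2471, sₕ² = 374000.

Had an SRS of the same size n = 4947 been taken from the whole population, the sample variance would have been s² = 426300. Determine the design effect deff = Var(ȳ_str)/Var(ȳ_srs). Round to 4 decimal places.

0.5405

Var(ȳ_str) = Σ Wₕ²(1−fₕ)sₕ²/nₕ with Wₕ = Nₕ/20592:
  Tier 3: (10000/20592)²·(1−2476/10000)·65400/2476 = 4.6868261
  Tier 1: (10592/20592)²·(1−2471/10592)·374000/2471 = 30.703599
  → Var(ȳ_str) = 35.390425.
Var(ȳ_srs) = (1 − 4947/20592)·426300/4947 = 65.471224.
deff = 35.390425 / 65.471224 = 0.5405.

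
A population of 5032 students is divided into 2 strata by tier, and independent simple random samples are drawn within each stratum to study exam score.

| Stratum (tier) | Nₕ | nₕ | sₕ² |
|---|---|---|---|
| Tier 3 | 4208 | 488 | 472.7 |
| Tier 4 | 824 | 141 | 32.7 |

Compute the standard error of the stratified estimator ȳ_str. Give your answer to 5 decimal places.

Var(ȳ_str) = Σₕ Wₕ²(1 − fₕ)sₕ²/nₕ with Wₕ = Nₕ/N, N = 5032.
Tier 3: Wₕ = 0.83624801; term = 0.83624801²·(1 − 0.11596958)·472.7/488 = 0.5988295.
Tier 4: Wₕ = 0.16375199; term = 0.16375199²·(1 − 0.17111650)·32.7/141 = 0.0051546038.
Sum = 0.6039841.
SE = √(0.6039841) = 0.77716.

0.77716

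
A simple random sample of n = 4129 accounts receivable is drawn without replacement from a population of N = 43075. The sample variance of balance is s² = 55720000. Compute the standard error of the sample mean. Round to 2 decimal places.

Under SRS without replacement, Var(ȳ) = (1 − f)·s²/n with f = n/N = 4129/43075 = 0.09585607.
Var(ȳ) = (1 − 0.09585607)·55720000/4129 = 0.90414393·13494.793 = 12201.235.
SE(ȳ) = √(12201.235) = 110.46.

110.46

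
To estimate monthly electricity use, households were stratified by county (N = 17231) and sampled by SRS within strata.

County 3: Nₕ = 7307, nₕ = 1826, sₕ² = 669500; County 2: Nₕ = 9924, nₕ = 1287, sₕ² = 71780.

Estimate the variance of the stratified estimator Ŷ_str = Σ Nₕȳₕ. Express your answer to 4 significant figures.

Var(Ŷ_str) = Σₕ Nₕ²(1 − fₕ)sₕ²/nₕ.
County 3: 7307²·(1 − 1826/7307)·669500/1826 = 1.4684147 × 10^10.
County 2: 9924²·(1 − 1287/9924)·71780/1287 = 4.7805139 × 10^9.
Sum = 1.9464661 × 10^10.

1.946 × 10^10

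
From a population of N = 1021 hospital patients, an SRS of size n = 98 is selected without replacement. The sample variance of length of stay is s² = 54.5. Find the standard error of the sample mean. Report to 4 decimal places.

0.7090

Under SRS without replacement, Var(ȳ) = (1 − f)·s²/n with f = n/N = 98/1021 = 0.09598433.
Var(ȳ) = (1 − 0.09598433)·54.5/98 = 0.90401567·0.55612245 = 0.50274341.
SE(ȳ) = √(0.50274341) = 0.7090.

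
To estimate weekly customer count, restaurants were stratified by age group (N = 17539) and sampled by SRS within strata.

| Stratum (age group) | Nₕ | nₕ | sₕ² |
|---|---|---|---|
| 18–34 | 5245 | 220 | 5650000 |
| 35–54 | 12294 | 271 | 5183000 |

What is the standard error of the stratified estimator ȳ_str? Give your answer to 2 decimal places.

Var(ȳ_str) = Σₕ Wₕ²(1 − fₕ)sₕ²/nₕ with Wₕ = Nₕ/N, N = 17539.
18–34: Wₕ = 0.29904784; term = 0.29904784²·(1 − 0.04194471)·5650000/220 = 2200.3799.
35–54: Wₕ = 0.70095216; term = 0.70095216²·(1 − 0.02204327)·5183000/271 = 9189.8478.
Sum = 11390.228.
SE = √(11390.228) = 106.73.

106.73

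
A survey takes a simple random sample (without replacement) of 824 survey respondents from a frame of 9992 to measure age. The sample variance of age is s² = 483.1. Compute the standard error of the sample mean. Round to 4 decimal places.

0.7334

Under SRS without replacement, Var(ȳ) = (1 − f)·s²/n with f = n/N = 824/9992 = 0.08246597.
Var(ȳ) = (1 − 0.08246597)·483.1/824 = 0.91753403·0.58628641 = 0.53793773.
SE(ȳ) = √(0.53793773) = 0.7334.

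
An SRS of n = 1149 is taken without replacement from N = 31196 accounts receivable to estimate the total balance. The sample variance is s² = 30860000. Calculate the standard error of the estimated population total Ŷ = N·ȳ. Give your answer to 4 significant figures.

Var(Ŷ) = N²·Var(ȳ) = N²·(1 − n/N)·s²/n.
f = 1149/31196 = 0.03683165; Var(ȳ) = 0.96316835·30860000/1149 = 25868.908.
Var(Ŷ) = 31196² · 25868.908 = 2.5175373 × 10^13.
SE(Ŷ) = √(2.5175373 × 10^13) = 5.018 × 10^6.

5.018 × 10^6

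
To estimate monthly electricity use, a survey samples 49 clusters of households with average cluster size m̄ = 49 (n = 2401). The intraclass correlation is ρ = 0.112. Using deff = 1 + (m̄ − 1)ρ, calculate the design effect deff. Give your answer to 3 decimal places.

6.376

deff = 1 + (49 − 1)·0.112 = 1 + 5.376 = 6.376.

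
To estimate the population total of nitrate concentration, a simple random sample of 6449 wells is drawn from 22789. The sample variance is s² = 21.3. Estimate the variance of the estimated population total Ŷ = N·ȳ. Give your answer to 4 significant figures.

Var(Ŷ) = N²·Var(ȳ) = N²·(1 − n/N)·s²/n.
f = 6449/22789 = 0.28298741; Var(ȳ) = 0.71701259·21.3/6449 = 0.0023681762.
Var(Ŷ) = 22789² · 0.0023681762 = 1.2298851 × 10^6.

1.230 × 10^6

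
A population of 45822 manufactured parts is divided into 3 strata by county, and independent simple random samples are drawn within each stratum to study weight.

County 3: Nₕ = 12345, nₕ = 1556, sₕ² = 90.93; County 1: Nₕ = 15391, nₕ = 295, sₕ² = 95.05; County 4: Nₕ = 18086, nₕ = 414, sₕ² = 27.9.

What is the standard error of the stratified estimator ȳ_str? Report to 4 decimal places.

Var(ȳ_str) = Σₕ Wₕ²(1 − fₕ)sₕ²/nₕ with Wₕ = Nₕ/N, N = 45822.
County 3: Wₕ = 0.26941207; term = 0.26941207²·(1 − 0.12604293)·90.93/1556 = 0.0037069933.
County 1: Wₕ = 0.33588669; term = 0.33588669²·(1 − 0.01916705)·95.05/295 = 0.035654204.
County 4: Wₕ = 0.39470124; term = 0.39470124²·(1 − 0.02289063)·27.9/414 = 0.010258503.
Sum = 0.0496197.
SE = √(0.0496197) = 0.2228.

0.2228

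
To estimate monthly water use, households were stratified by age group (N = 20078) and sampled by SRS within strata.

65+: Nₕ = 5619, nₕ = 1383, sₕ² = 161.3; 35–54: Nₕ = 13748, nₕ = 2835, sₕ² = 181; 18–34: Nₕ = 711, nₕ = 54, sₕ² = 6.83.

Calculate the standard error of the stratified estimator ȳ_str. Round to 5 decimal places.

Var(ȳ_str) = Σₕ Wₕ²(1 − fₕ)sₕ²/nₕ with Wₕ = Nₕ/N, N = 20078.
65+: Wₕ = 0.27985855; term = 0.27985855²·(1 − 0.24612920)·161.3/1383 = 0.0068863053.
35–54: Wₕ = 0.68472955; term = 0.68472955²·(1 − 0.20621181)·181/2835 = 0.023761196.
18–34: Wₕ = 0.03541189; term = 0.03541189²·(1 − 0.07594937)·6.83/54 = 1.4656188 × 10^-4.
Sum = 0.030794063.
SE = √(0.030794063) = 0.17548.

0.17548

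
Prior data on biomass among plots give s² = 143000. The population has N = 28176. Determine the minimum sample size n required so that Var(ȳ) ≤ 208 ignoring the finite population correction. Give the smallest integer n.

Without fpc, n₀ = s²/D = 143000/208 = 687.5000.
Rounding up, n = 688.

688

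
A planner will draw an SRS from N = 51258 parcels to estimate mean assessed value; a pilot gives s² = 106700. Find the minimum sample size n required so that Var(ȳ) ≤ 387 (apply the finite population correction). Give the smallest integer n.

Without fpc, n₀ = s²/D = 106700/387 = 275.7106.
With fpc, (1 − n/N)·s²/n ≤ D requires n ≥ n₀/(1 + n₀/N) = 275.7106/(1 + 275.7106/51258) = 274.2355.
Rounding up, n = 275.

275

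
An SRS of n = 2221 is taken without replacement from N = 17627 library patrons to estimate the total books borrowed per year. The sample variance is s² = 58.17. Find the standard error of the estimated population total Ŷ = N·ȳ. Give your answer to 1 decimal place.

Var(Ŷ) = N²·Var(ȳ) = N²·(1 − n/N)·s²/n.
f = 2221/17627 = 0.12599989; Var(ȳ) = 0.87400011·58.17/2221 = 0.022890854.
Var(Ŷ) = 17627² · 0.022890854 = 7.1124431 × 10^6.
SE(Ŷ) = √(7.1124431 × 10^6) = 2666.9.

2666.9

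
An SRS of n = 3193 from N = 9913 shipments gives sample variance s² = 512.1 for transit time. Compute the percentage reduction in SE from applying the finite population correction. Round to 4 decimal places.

17.6655

f = n/N = 3193/9913 = 0.32210229.
SE_no-fpc = √(s²/n) = 0.40047732; SE_fpc = √((1−f)s²/n) = 0.32973118.
Ratio = √(1−f) = 0.82334544. Reduction = 100·(1 − 0.82334544) = 17.6655%.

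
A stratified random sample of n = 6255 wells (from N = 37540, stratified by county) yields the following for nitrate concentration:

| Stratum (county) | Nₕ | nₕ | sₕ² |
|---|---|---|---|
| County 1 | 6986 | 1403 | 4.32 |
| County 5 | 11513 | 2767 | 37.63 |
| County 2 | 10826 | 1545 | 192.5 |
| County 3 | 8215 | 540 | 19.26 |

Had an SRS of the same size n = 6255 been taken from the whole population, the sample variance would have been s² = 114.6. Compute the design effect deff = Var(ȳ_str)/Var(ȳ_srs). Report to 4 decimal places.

Var(ȳ_str) = Σ Wₕ²(1−fₕ)sₕ²/nₕ with Wₕ = Nₕ/37540:
  County 1: (6986/37540)²·(1−1403/6986)·4.32/1403 = 8.5218473 × 10^-5
  County 5: (11513/37540)²·(1−2767/11513)·37.63/2767 = 9.7170514 × 10^-4
  County 2: (10826/37540)²·(1−1545/10826)·192.5/1545 = 0.0088833446
  County 3: (8215/37540)²·(1−540/8215)·19.26/540 = 0.0015957319
  → Var(ȳ_str) = 0.011536.
Var(ȳ_srs) = (1 − 6255/37540)·114.6/6255 = 0.015268599.
deff = 0.011536 / 0.015268599 = 0.7555.

0.7555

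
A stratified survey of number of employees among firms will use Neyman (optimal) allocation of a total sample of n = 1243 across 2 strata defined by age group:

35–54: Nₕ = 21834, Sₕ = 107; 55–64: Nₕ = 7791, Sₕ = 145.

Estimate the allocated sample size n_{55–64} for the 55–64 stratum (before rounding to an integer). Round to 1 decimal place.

Neyman allocation: nₕ = n·NₕSₕ / Σⱼ NⱼSⱼ.
Σ NⱼSⱼ = 21834·107 + 7791·145 = 3.465933 × 10^6.
n_{55–64} = 1243·7791·145 / (3.465933 × 10^6) = 405.1.

405.1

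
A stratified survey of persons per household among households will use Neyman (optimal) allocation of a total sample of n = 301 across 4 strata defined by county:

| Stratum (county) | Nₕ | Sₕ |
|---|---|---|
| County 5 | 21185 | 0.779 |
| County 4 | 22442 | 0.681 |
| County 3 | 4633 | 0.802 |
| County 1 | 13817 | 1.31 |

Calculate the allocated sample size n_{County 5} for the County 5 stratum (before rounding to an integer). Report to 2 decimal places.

92.67

Neyman allocation: nₕ = n·NₕSₕ / Σⱼ NⱼSⱼ.
Σ NⱼSⱼ = 21185·0.779 + 22442·0.681 + 4633·0.802 + 13817·1.31 = 53602.053.
n_{County 5} = 301·21185·0.779 / 53602.053 = 92.67.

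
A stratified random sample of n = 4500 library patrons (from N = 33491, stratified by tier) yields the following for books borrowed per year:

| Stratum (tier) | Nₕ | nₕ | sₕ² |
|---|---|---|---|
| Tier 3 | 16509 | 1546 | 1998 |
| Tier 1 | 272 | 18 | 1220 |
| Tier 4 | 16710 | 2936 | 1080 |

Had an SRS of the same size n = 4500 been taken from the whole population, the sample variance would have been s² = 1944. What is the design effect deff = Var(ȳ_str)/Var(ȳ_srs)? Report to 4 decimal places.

Var(ȳ_str) = Σ Wₕ²(1−fₕ)sₕ²/nₕ with Wₕ = Nₕ/33491:
  Tier 3: (16509/33491)²·(1−1546/16509)·1998/1546 = 0.28462249
  Tier 1: (272/33491)²·(1−18/272)·1220/18 = 0.0041747812
  Tier 4: (16710/33491)²·(1−2936/16710)·1080/2936 = 0.0754828
  → Var(ȳ_str) = 0.36428007.
Var(ȳ_srs) = (1 − 4500/33491)·1944/4500 = 0.37395455.
deff = 0.36428007 / 0.37395455 = 0.9741.

0.9741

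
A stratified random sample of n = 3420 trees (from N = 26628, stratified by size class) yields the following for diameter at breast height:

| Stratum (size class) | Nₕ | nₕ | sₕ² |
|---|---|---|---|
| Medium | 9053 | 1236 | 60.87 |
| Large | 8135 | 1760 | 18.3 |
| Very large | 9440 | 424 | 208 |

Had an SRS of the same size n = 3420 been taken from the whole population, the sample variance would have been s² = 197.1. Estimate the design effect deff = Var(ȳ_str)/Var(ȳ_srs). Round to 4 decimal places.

1.2853

Var(ȳ_str) = Σ Wₕ²(1−fₕ)sₕ²/nₕ with Wₕ = Nₕ/26628:
  Medium: (9053/26628)²·(1−1236/9053)·60.87/1236 = 0.0049151906
  Large: (8135/26628)²·(1−1760/8135)·18.3/1760 = 7.6049974 × 10^-4
  Very large: (9440/26628)²·(1−424/9440)·208/424 = 0.058885217
  → Var(ȳ_str) = 0.064560907.
Var(ȳ_srs) = (1 − 3420/26628)·197.1/3420 = 0.050229596.
deff = 0.064560907 / 0.050229596 = 1.2853.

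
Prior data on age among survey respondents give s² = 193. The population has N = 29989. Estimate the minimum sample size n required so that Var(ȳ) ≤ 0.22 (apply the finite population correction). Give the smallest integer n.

853

Without fpc, n₀ = s²/D = 193/0.22 = 877.2727.
With fpc, (1 − n/N)·s²/n ≤ D requires n ≥ n₀/(1 + n₀/N) = 877.2727/(1 + 877.2727/29989) = 852.3391.
Rounding up, n = 853.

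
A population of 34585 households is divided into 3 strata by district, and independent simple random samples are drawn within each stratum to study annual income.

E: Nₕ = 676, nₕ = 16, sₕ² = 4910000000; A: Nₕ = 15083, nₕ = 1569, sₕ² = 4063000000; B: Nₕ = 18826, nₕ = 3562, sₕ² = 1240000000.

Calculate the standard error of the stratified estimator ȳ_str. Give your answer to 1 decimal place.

Var(ȳ_str) = Σₕ Wₕ²(1 − fₕ)sₕ²/nₕ with Wₕ = Nₕ/N, N = 34585.
E: Wₕ = 0.01954605; term = 0.01954605²·(1 − 0.02366864)·4910000000/16 = 114466.02.
A: Wₕ = 0.43611392; term = 0.43611392²·(1 − 0.10402440)·4063000000/1569 = 441285.81.
B: Wₕ = 0.54434003; term = 0.54434003²·(1 − 0.18920642)·1240000000/3562 = 83633.182.
Sum = 639385.01.
SE = √(639385.01) = 799.6.

799.6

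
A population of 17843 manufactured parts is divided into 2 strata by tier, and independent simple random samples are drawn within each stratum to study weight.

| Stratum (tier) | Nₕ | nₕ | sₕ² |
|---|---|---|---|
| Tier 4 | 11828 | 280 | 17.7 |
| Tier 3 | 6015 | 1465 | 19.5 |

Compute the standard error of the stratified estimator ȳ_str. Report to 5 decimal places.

0.16812

Var(ȳ_str) = Σₕ Wₕ²(1 − fₕ)sₕ²/nₕ with Wₕ = Nₕ/N, N = 17843.
Tier 4: Wₕ = 0.66289301; term = 0.66289301²·(1 − 0.02367264)·17.7/280 = 0.027120493.
Tier 3: Wₕ = 0.33710699; term = 0.33710699²·(1 − 0.24355777)·19.5/1465 = 0.0011442167.
Sum = 0.02826471.
SE = √(0.02826471) = 0.16812.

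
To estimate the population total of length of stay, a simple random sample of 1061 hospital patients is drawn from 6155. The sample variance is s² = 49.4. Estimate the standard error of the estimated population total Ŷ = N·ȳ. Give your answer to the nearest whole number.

1208

Var(Ŷ) = N²·Var(ȳ) = N²·(1 − n/N)·s²/n.
f = 1061/6155 = 0.17238018; Var(ȳ) = 0.82761982·49.4/1061 = 0.038533854.
Var(Ŷ) = 6155² · 0.038533854 = 1.4598175 × 10^6.
SE(Ŷ) = √(1.4598175 × 10^6) = 1208.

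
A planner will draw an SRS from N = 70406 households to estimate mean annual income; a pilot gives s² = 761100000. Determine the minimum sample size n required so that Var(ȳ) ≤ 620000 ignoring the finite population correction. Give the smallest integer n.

Without fpc, n₀ = s²/D = 761100000/620000 = 1227.5806.
Rounding up, n = 1228.

1228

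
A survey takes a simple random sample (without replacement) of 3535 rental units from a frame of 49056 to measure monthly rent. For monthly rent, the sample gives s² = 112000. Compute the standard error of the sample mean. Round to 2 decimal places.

Under SRS without replacement, Var(ȳ) = (1 − f)·s²/n with f = n/N = 3535/49056 = 0.07206050.
Var(ȳ) = (1 − 0.07206050)·112000/3535 = 0.92793950·31.683168 = 29.400063.
SE(ȳ) = √(29.400063) = 5.42.

5.42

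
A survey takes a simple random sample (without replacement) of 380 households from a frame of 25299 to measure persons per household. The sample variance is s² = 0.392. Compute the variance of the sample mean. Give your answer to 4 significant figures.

Under SRS without replacement, Var(ȳ) = (1 − f)·s²/n with f = n/N = 380/25299 = 0.01502036.
Var(ȳ) = (1 − 0.01502036)·0.392/380 = 0.98497964·0.0010315789 = 0.0010160843.

0.001016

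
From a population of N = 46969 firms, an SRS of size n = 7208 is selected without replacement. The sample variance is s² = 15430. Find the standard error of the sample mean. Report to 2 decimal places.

1.35

Under SRS without replacement, Var(ȳ) = (1 − f)·s²/n with f = n/N = 7208/46969 = 0.15346292.
Var(ȳ) = (1 − 0.15346292)·15430/7208 = 0.84653708·2.140677 = 1.8121625.
SE(ȳ) = √(1.8121625) = 1.35.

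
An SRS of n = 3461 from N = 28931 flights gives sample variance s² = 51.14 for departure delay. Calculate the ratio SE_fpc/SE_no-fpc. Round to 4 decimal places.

f = n/N = 3461/28931 = 0.11962946.
SE_no-fpc = √(s²/n) = 0.12155688; SE_fpc = √((1−f)s²/n) = 0.11405447.
Ratio = √(1−f) = 0.93828063.

0.9383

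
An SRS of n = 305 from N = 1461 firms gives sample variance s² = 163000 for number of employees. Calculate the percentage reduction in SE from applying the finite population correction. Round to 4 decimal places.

11.0484

f = n/N = 305/1461 = 0.20876112.
SE_no-fpc = √(s²/n) = 23.117661; SE_fpc = √((1−f)s²/n) = 20.563531.
Ratio = √(1−f) = 0.88951609. Reduction = 100·(1 − 0.88951609) = 11.0484%.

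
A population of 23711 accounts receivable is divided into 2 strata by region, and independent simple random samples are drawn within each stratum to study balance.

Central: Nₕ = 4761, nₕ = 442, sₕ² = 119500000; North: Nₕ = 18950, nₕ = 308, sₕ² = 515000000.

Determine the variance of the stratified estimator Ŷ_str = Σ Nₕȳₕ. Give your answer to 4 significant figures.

5.962 × 10^14

Var(Ŷ_str) = Σₕ Nₕ²(1 − fₕ)sₕ²/nₕ.
Central: 4761²·(1 − 442/4761)·119500000/442 = 5.5593885 × 10^12.
North: 18950²·(1 − 308/18950)·515000000/308 = 5.9068811 × 10^14.
Sum = 5.962475 × 10^14.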